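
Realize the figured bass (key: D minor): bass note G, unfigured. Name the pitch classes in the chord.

An unfigured bass implies 5/3.
A third above G in this key is Bb.
A fifth above G in this key is D.
Together with the bass G, this spells G minor in root position.

G, Bb, D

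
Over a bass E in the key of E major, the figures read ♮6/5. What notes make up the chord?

The written figures ♮6/5 are shorthand for 6/5/3: the 3 is implied.
A third above E in this key is G#.
A fifth above E in this key is B.
A sixth above E in this key is C#, made natural (C) by the ♮ figure.
Together with the bass E, this spells C augmented major seventh in first inversion.

E, G#, B, C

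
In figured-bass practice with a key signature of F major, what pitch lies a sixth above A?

Counting 5 letter steps above A lands on F; in F major, that letter is F.

F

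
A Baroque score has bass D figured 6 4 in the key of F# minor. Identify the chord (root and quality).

G# diminished

The figures 6 4 indicate a triad in second inversion.
In second inversion the root lies a fourth above the bass: a fourth above D in F# minor is G#.
The chord tones are D, G#, B, giving G# diminished.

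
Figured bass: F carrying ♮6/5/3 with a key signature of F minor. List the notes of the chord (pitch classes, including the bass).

A third above F in this key is Ab.
A fifth above F in this key is C.
A sixth above F in this key is Db, made natural (D) by the ♮ figure.
Together with the bass F, this spells D half-diminished seventh in first inversion.

F, Ab, C, D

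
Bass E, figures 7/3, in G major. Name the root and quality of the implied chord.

E minor seventh

The figures 7/3 indicate a seventh chord in root position.
In root position the bass is the root, so the root is E.
The chord tones are E, G, B, D, giving E minor seventh.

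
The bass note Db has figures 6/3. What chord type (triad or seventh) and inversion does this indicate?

Intervals of 6/3 above the bass form a triad; the bass is the third, so this is first inversion.

triad, first inversion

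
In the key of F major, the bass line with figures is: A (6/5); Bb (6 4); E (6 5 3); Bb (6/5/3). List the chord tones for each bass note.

A, C, E, F | Bb, E, G | E, G, Bb, C | Bb, D, F, G

A (6/5/3): A, C, E, F.
Bb (6/4): Bb, E, G.
E (6/5/3): E, G, Bb, C.
Bb (6/5/3): Bb, D, F, G.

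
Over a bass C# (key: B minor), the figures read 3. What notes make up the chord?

The written figures 3 are shorthand for 5/3: the 5 is implied.
A third above C# in this key is E.
A fifth above C# in this key is G.
Together with the bass C#, this spells C# diminished in root position.

C#, E, G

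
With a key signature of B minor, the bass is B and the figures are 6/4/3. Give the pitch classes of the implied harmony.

A third above B in this key is D.
A fourth above B in this key is E.
A sixth above B in this key is G.
Together with the bass B, this spells E minor seventh in second inversion.

B, D, E, G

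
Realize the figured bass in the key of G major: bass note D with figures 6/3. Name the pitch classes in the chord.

D, F#, B

A third above D in this key is F#.
A sixth above D in this key is B.
Together with the bass D, this spells B minor in first inversion.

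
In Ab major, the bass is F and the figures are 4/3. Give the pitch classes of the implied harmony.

The written figures 4/3 are shorthand for 6/4/3: the 6 is implied.
A third above F in this key is Ab.
A fourth above F in this key is Bb.
A sixth above F in this key is Db.
Together with the bass F, this spells Bb minor seventh in second inversion.

F, Ab, Bb, Db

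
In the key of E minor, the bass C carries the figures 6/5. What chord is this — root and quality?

A minor seventh

The figures 6/5 indicate a seventh chord in first inversion.
In first inversion the root lies a sixth above the bass: a sixth above C in E minor is A.
The chord tones are C, E, G, A, giving A minor seventh.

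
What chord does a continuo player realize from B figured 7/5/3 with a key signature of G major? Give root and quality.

The figures 7/5/3 indicate a seventh chord in root position.
In root position the bass is the root, so the root is B.
The chord tones are B, D, F#, A, giving B minor seventh.

B minor seventh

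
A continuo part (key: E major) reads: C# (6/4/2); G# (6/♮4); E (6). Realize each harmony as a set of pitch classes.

C# (6/4/2): C#, D#, F#, A.
G# (6/♮4): G#, C, E.
E (6/3): E, G#, C#.

C#, D#, F#, A | G#, C, E | E, G#, C#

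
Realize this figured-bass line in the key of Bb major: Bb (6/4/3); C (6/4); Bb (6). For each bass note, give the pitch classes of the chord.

Bb (6/4/3): Bb, D, Eb, G.
C (6/4): C, F, A.
Bb (6/3): Bb, D, G.

Bb, D, Eb, G | C, F, A | Bb, D, G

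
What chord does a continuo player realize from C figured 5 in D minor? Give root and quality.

C major

The figures 5 indicate a triad in root position.
In root position the bass is the root, so the root is C.
The chord tones are C, E, G, giving C major.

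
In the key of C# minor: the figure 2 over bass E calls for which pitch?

Counting 1 letter step above E lands on F; in C# minor, that letter is F#.

F#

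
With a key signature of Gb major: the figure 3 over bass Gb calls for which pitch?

Counting 2 letter steps above Gb lands on B; in Gb major, that letter is Bb.

Bb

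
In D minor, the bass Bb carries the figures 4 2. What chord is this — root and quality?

The figures 4 2 indicate a seventh chord in third inversion.
In third inversion the root lies a second above the bass: a second above Bb in D minor is C.
The chord tones are Bb, C, E, G, giving C dominant seventh.

C dominant seventh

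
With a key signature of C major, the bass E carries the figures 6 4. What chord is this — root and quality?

A minor

The figures 6 4 indicate a triad in second inversion.
In second inversion the root lies a fourth above the bass: a fourth above E in C major is A.
The chord tones are E, A, C, giving A minor.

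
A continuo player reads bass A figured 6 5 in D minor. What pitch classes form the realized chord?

A, C, E, F

The written figures 6 5 are shorthand for 6/5/3: the 3 is implied.
A third above A in this key is C.
A fifth above A in this key is E.
A sixth above A in this key is F.
Together with the bass A, this spells F major seventh in first inversion.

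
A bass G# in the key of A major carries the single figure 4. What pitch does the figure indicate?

C#

Counting 3 letter steps above G# lands on C; in A major, that letter is C#.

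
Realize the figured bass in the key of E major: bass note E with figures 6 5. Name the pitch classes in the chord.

The written figures 6 5 are shorthand for 6/5/3: the 3 is implied.
A third above E in this key is G#.
A fifth above E in this key is B.
A sixth above E in this key is C#.
Together with the bass E, this spells C# minor seventh in first inversion.

E, G#, B, C#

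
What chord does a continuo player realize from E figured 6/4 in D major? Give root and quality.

The figures 6/4 indicate a triad in second inversion.
In second inversion the root lies a fourth above the bass: a fourth above E in D major is A.
The chord tones are E, A, C#, giving A major.

A major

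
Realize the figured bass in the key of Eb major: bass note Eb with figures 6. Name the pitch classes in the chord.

Eb, G, C

The written figures 6 are shorthand for 6/3: the 3 is implied.
A third above Eb in this key is G.
A sixth above Eb in this key is C.
Together with the bass Eb, this spells C minor in first inversion.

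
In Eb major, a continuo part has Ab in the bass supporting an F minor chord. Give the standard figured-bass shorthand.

Ab is the third of F minor, so the chord is in first inversion.
A triad in first inversion is figured 6/3, conventionally abbreviated 6.

6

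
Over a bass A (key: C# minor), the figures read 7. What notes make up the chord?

The written figures 7 are shorthand for 7/5/3: the 5/3 are implied.
A third above A in this key is C#.
A fifth above A in this key is E.
A seventh above A in this key is G#.
Together with the bass A, this spells A major seventh in root position.

A, C#, E, G#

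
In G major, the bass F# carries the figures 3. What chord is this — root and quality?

The figures 3 indicate a triad in root position.
In root position the bass is the root, so the root is F#.
The chord tones are F#, A, C, giving F# diminished.

F# diminished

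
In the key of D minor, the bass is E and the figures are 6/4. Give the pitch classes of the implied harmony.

A fourth above E in this key is A.
A sixth above E in this key is C.
Together with the bass E, this spells A minor in second inversion.

E, A, C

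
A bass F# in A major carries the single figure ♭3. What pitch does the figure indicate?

Ab

Counting 2 letter steps above F# lands on A; in A major, that letter is A.
The b3 figure lowers it a semitone, giving Ab.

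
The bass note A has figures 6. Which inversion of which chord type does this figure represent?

6 is shorthand for 6/3.
Intervals of 6/3 above the bass form a triad; the bass is the third, so this is first inversion.

triad, first inversion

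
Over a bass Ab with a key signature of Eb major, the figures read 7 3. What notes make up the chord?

The written figures 7 3 are shorthand for 7/5/3: the 5 is implied.
A third above Ab in this key is C.
A fifth above Ab in this key is Eb.
A seventh above Ab in this key is G.
Together with the bass Ab, this spells Ab major seventh in root position.

Ab, C, Eb, G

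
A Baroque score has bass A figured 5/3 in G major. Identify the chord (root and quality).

A minor

The figures 5/3 indicate a triad in root position.
In root position the bass is the root, so the root is A.
The chord tones are A, C, E, giving A minor.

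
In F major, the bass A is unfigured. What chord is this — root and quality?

A minor

An unfigured bass indicates a triad in root position.
In root position the bass is the root, so the root is A.
The chord tones are A, C, E, giving A minor.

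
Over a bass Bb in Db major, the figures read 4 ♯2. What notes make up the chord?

Bb, C#, Eb, Gb

The written figures 4 ♯2 are shorthand for 6/4/2: the 6 is implied.
A second above Bb in this key is C, raised to C# by the sharp.
A fourth above Bb in this key is Eb.
A sixth above Bb in this key is Gb.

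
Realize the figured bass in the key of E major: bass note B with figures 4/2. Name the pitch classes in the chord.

B, C#, E, G#

The written figures 4/2 are shorthand for 6/4/2: the 6 is implied.
A second above B in this key is C#.
A fourth above B in this key is E.
A sixth above B in this key is G#.
Together with the bass B, this spells C# minor seventh in third inversion.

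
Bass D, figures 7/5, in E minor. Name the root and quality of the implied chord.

D dominant seventh

The figures 7/5 indicate a seventh chord in root position.
In root position the bass is the root, so the root is D.
The chord tones are D, F#, A, C, giving D dominant seventh.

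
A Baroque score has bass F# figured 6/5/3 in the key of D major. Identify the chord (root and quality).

The figures 6/5/3 indicate a seventh chord in first inversion.
In first inversion the root lies a sixth above the bass: a sixth above F# in D major is D.
The chord tones are F#, A, C#, D, giving D major seventh.

D major seventh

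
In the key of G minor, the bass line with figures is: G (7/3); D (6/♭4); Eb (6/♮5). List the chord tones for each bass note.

G, Bb, D, F | D, Gb, Bb | Eb, G, B, C

G (7/5/3): G, Bb, D, F.
D (6/b4): D, Gb, Bb.
Eb (6/♮5/3): Eb, G, B, C.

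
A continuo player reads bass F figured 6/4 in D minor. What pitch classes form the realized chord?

A fourth above F in this key is Bb.
A sixth above F in this key is D.
Together with the bass F, this spells Bb major in second inversion.

F, Bb, D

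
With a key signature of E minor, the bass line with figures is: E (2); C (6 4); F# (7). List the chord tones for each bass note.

E (6/4/2): E, F#, A, C.
C (6/4): C, F#, A.
F# (7/5/3): F#, A, C, E.

E, F#, A, C | C, F#, A | F#, A, C, E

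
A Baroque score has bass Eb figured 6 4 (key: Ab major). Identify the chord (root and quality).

The figures 6 4 indicate a triad in second inversion.
In second inversion the root lies a fourth above the bass: a fourth above Eb in Ab major is Ab.
The chord tones are Eb, Ab, C, giving Ab major.

Ab major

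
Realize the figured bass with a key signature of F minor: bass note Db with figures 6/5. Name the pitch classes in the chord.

The written figures 6/5 are shorthand for 6/5/3: the 3 is implied.
A third above Db in this key is F.
A fifth above Db in this key is Ab.
A sixth above Db in this key is Bb.
Together with the bass Db, this spells Bb minor seventh in first inversion.

Db, F, Ab, Bb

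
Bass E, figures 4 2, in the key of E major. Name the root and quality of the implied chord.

The figures 4 2 indicate a seventh chord in third inversion.
In third inversion the root lies a second above the bass: a second above E in E major is F#.
The chord tones are E, F#, A, C#, giving F# minor seventh.

F# minor seventh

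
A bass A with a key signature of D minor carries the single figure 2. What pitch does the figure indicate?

Counting 1 letter step above A lands on B; in D minor, that letter is Bb.

Bb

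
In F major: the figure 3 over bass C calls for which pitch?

E

Counting 2 letter steps above C lands on E; in F major, that letter is E.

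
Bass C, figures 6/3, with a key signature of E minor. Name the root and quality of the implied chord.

A minor

The figures 6/3 indicate a triad in first inversion.
In first inversion the root lies a sixth above the bass: a sixth above C in E minor is A.
The chord tones are C, E, A, giving A minor.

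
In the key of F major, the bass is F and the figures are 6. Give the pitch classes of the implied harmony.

The written figures 6 are shorthand for 6/3: the 3 is implied.
A third above F in this key is A.
A sixth above F in this key is D.
Together with the bass F, this spells D minor in first inversion.

F, A, D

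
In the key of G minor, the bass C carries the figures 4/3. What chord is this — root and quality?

F dominant seventh

The figures 4/3 indicate a seventh chord in second inversion.
In second inversion the root lies a fourth above the bass: a fourth above C in G minor is F.
The chord tones are C, Eb, F, A, giving F dominant seventh.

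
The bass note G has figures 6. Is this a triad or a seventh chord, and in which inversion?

6 is shorthand for 6/3.
Intervals of 6/3 above the bass form a triad; the bass is the third, so this is first inversion.

triad, first inversion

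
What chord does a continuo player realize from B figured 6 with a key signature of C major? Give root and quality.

The figures 6 indicate a triad in first inversion.
In first inversion the root lies a sixth above the bass: a sixth above B in C major is G.
The chord tones are B, D, G, giving G major.

G major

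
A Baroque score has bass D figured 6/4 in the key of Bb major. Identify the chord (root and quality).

The figures 6/4 indicate a triad in second inversion.
In second inversion the root lies a fourth above the bass: a fourth above D in Bb major is G.
The chord tones are D, G, Bb, giving G minor.

G minor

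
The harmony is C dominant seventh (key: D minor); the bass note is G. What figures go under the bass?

G is the fifth of C dominant seventh, so the chord is in second inversion.
A seventh chord in second inversion is figured 6/4/3, conventionally abbreviated 4/3.

4/3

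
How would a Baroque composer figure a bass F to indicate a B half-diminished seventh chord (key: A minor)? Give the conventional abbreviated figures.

4/3

F is the fifth of B half-diminished seventh, so the chord is in second inversion.
A seventh chord in second inversion is figured 6/4/3, conventionally abbreviated 4/3.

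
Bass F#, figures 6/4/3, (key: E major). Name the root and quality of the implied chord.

The figures 6/4/3 indicate a seventh chord in second inversion.
In second inversion the root lies a fourth above the bass: a fourth above F# in E major is B.
The chord tones are F#, A, B, D#, giving B dominant seventh.

B dominant seventh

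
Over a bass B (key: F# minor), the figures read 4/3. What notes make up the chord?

The written figures 4/3 are shorthand for 6/4/3: the 6 is implied.
A third above B in this key is D.
A fourth above B in this key is E.
A sixth above B in this key is G#.
Together with the bass B, this spells E dominant seventh in second inversion.

B, D, E, G#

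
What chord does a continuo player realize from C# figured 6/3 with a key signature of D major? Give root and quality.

The figures 6/3 indicate a triad in first inversion.
In first inversion the root lies a sixth above the bass: a sixth above C# in D major is A.
The chord tones are C#, E, A, giving A major.

A major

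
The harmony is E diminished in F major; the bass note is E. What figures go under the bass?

E is the root of E diminished, so the chord is in root position.
A triad in root position is figured 5/3, conventionally abbreviated (no figures — root-position triad).

no figures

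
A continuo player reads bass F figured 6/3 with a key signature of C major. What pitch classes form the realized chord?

A third above F in this key is A.
A sixth above F in this key is D.
Together with the bass F, this spells D minor in first inversion.

F, A, D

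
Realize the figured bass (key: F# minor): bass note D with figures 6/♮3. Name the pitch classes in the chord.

D, F, B

A third above D in this key is F#, made natural (F) by the ♮ figure.
A sixth above D in this key is B.
Together with the bass D, this spells B diminished in first inversion.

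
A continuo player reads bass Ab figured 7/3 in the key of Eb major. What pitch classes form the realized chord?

Ab, C, Eb, G

The written figures 7/3 are shorthand for 7/5/3: the 5 is implied.
A third above Ab in this key is C.
A fifth above Ab in this key is Eb.
A seventh above Ab in this key is G.
Together with the bass Ab, this spells Ab major seventh in root position.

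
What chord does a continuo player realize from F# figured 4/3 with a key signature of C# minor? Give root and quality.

B dominant seventh

The figures 4/3 indicate a seventh chord in second inversion.
In second inversion the root lies a fourth above the bass: a fourth above F# in C# minor is B.
The chord tones are F#, A, B, D#, giving B dominant seventh.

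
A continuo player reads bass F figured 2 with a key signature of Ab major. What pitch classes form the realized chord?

The written figures 2 are shorthand for 6/4/2: the 6/4 are implied.
A second above F in this key is G.
A fourth above F in this key is Bb.
A sixth above F in this key is Db.
Together with the bass F, this spells G half-diminished seventh in third inversion.

F, G, Bb, Db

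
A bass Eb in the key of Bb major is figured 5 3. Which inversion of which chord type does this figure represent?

Intervals of 5/3 above the bass form a triad; the bass is the root, so this is root position.

triad, root position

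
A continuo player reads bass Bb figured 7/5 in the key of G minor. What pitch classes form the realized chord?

The written figures 7/5 are shorthand for 7/5/3: the 3 is implied.
A third above Bb in this key is D.
A fifth above Bb in this key is F.
A seventh above Bb in this key is A.
Together with the bass Bb, this spells Bb major seventh in root position.

Bb, D, F, A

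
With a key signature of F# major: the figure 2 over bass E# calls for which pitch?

F#

Counting 1 letter step above E# lands on F; in F# major, that letter is F#.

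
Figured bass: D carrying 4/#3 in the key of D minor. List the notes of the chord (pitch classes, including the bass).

The written figures 4/#3 are shorthand for 6/4/3: the 6 is implied.
A third above D in this key is F, raised to F# by the sharp.
A fourth above D in this key is G.
A sixth above D in this key is Bb.
Together with the bass D, this spells G minor-major seventh in second inversion.

D, F#, G, Bb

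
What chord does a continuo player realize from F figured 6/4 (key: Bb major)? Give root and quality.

The figures 6/4 indicate a triad in second inversion.
In second inversion the root lies a fourth above the bass: a fourth above F in Bb major is Bb.
The chord tones are F, Bb, D, giving Bb major.

Bb major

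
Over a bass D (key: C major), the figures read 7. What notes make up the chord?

The written figures 7 are shorthand for 7/5/3: the 5/3 are implied.
A third above D in this key is F.
A fifth above D in this key is A.
A seventh above D in this key is C.
Together with the bass D, this spells D minor seventh in root position.

D, F, A, C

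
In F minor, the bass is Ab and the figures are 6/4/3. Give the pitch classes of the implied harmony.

Ab, C, Db, F

A third above Ab in this key is C.
A fourth above Ab in this key is Db.
A sixth above Ab in this key is F.
Together with the bass Ab, this spells Db major seventh in second inversion.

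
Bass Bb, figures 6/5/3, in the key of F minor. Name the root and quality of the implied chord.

The figures 6/5/3 indicate a seventh chord in first inversion.
In first inversion the root lies a sixth above the bass: a sixth above Bb in F minor is G.
The chord tones are Bb, Db, F, G, giving G half-diminished seventh.

G half-diminished seventh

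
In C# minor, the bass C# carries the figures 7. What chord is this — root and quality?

The figures 7 indicate a seventh chord in root position.
In root position the bass is the root, so the root is C#.
The chord tones are C#, E, G#, B, giving C# minor seventh.

C# minor seventh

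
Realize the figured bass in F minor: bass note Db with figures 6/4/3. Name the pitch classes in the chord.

Db, F, G, Bb

A third above Db in this key is F.
A fourth above Db in this key is G.
A sixth above Db in this key is Bb.
Together with the bass Db, this spells G half-diminished seventh in second inversion.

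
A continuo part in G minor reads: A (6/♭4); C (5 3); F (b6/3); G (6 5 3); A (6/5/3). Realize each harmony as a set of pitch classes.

A (6/b4): A, Db, F.
C (5/3): C, Eb, G.
F (b6/3): F, A, Db.
G (6/5/3): G, Bb, D, Eb.
A (6/5/3): A, C, Eb, F.

A, Db, F | C, Eb, G | F, A, Db | G, Bb, D, Eb | A, C, Eb, F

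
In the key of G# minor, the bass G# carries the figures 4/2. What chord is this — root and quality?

A# half-diminished seventh

The figures 4/2 indicate a seventh chord in third inversion.
In third inversion the root lies a second above the bass: a second above G# in G# minor is A#.
The chord tones are G#, A#, C#, E, giving A# half-diminished seventh.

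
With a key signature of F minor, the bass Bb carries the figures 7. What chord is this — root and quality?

The figures 7 indicate a seventh chord in root position.
In root position the bass is the root, so the root is Bb.
The chord tones are Bb, Db, F, Ab, giving Bb minor seventh.

Bb minor seventh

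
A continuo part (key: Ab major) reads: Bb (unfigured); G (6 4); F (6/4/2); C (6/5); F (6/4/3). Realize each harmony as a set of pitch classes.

Bb, Db, F | G, C, Eb | F, G, Bb, Db | C, Eb, G, Ab | F, Ab, Bb, Db

Bb (5/3): Bb, Db, F.
G (6/4): G, C, Eb.
F (6/4/2): F, G, Bb, Db.
C (6/5/3): C, Eb, G, Ab.
F (6/4/3): F, Ab, Bb, Db.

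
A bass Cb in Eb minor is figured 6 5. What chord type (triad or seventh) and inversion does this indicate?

seventh chord, first inversion

6 5 is shorthand for 6/5/3.
Intervals of 6/5/3 above the bass form a seventh chord; the bass is the third, so this is first inversion.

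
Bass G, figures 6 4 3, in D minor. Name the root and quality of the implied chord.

The figures 6 4 3 indicate a seventh chord in second inversion.
In second inversion the root lies a fourth above the bass: a fourth above G in D minor is C.
The chord tones are G, Bb, C, E, giving C dominant seventh.

C dominant seventh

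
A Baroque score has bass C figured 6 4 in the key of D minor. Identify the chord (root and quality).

The figures 6 4 indicate a triad in second inversion.
In second inversion the root lies a fourth above the bass: a fourth above C in D minor is F.
The chord tones are C, F, A, giving F major.

F major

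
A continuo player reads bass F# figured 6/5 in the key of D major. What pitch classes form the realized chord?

The written figures 6/5 are shorthand for 6/5/3: the 3 is implied.
A third above F# in this key is A.
A fifth above F# in this key is C#.
A sixth above F# in this key is D.
Together with the bass F#, this spells D major seventh in first inversion.

F#, A, C#, D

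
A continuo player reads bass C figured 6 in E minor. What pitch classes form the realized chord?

The written figures 6 are shorthand for 6/3: the 3 is implied.
A third above C in this key is E.
A sixth above C in this key is A.
Together with the bass C, this spells A minor in first inversion.

C, E, A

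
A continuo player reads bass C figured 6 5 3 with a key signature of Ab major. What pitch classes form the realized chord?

A third above C in this key is Eb.
A fifth above C in this key is G.
A sixth above C in this key is Ab.
Together with the bass C, this spells Ab major seventh in first inversion.

C, Eb, G, Ab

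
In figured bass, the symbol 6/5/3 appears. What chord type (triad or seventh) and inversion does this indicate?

seventh chord, first inversion

Intervals of 6/5/3 above the bass form a seventh chord; the bass is the third, so this is first inversion.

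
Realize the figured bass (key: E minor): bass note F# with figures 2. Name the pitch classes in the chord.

F#, G, B, D

The written figures 2 are shorthand for 6/4/2: the 6/4 are implied.
A second above F# in this key is G.
A fourth above F# in this key is B.
A sixth above F# in this key is D.
Together with the bass F#, this spells G major seventh in third inversion.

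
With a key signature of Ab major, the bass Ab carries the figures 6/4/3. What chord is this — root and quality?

The figures 6/4/3 indicate a seventh chord in second inversion.
In second inversion the root lies a fourth above the bass: a fourth above Ab in Ab major is Db.
The chord tones are Ab, C, Db, F, giving Db major seventh.

Db major seventh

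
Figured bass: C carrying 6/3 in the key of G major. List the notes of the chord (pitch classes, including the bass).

C, E, A

A third above C in this key is E.
A sixth above C in this key is A.
Together with the bass C, this spells A minor in first inversion.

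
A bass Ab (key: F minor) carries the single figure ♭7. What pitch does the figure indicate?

Counting 6 letter steps above Ab lands on G; in F minor, that letter is G.
The b7 figure lowers it a semitone, giving Gb.

Gb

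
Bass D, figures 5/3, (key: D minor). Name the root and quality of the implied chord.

D minor

The figures 5/3 indicate a triad in root position.
In root position the bass is the root, so the root is D.
The chord tones are D, F, A, giving D minor.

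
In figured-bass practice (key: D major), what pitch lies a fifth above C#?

Counting 4 letter steps above C# lands on G; in D major, that letter is G.

G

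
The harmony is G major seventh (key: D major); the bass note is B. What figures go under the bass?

B is the third of G major seventh, so the chord is in first inversion.
A seventh chord in first inversion is figured 6/5/3, conventionally abbreviated 6/5.

6/5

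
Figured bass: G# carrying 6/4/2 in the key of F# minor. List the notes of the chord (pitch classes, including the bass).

G#, A, C#, E

A second above G# in this key is A.
A fourth above G# in this key is C#.
A sixth above G# in this key is E.
Together with the bass G#, this spells A major seventh in third inversion.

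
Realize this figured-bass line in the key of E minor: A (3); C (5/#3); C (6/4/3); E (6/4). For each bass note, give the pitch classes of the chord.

A (5/3): A, C, E.
C (5/#3): C, E#, G.
C (6/4/3): C, E, F#, A.
E (6/4): E, A, C.

A, C, E | C, E#, G | C, E, F#, A | E, A, C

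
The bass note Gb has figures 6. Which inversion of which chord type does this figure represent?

6 is shorthand for 6/3.
Intervals of 6/3 above the bass form a triad; the bass is the third, so this is first inversion.

triad, first inversion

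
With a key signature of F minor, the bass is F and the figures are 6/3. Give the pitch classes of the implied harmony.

F, Ab, Db

A third above F in this key is Ab.
A sixth above F in this key is Db.
Together with the bass F, this spells Db major in first inversion.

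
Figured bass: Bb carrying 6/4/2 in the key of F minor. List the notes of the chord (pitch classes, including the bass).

A second above Bb in this key is C.
A fourth above Bb in this key is Eb.
A sixth above Bb in this key is G.
Together with the bass Bb, this spells C minor seventh in third inversion.

Bb, C, Eb, G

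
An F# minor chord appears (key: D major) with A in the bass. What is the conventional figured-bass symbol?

6

A is the third of F# minor, so the chord is in first inversion.
A triad in first inversion is figured 6/3, conventionally abbreviated 6.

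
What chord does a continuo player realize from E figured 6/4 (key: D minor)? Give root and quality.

A minor

The figures 6/4 indicate a triad in second inversion.
In second inversion the root lies a fourth above the bass: a fourth above E in D minor is A.
The chord tones are E, A, C, giving A minor.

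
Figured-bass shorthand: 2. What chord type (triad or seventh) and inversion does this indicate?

seventh chord, third inversion

2 is shorthand for 6/4/2.
Intervals of 6/4/2 above the bass form a seventh chord; the bass is the seventh, so this is third inversion.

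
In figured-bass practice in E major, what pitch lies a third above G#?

B

Counting 2 letter steps above G# lands on B; in E major, that letter is B.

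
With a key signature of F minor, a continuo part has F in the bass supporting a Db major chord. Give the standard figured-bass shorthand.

6

F is the third of Db major, so the chord is in first inversion.
A triad in first inversion is figured 6/3, conventionally abbreviated 6.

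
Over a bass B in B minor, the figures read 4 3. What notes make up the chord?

B, D, E, G

The written figures 4 3 are shorthand for 6/4/3: the 6 is implied.
A third above B in this key is D.
A fourth above B in this key is E.
A sixth above B in this key is G.
Together with the bass B, this spells E minor seventh in second inversion.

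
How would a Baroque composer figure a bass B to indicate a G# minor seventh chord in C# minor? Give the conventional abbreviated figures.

B is the third of G# minor seventh, so the chord is in first inversion.
A seventh chord in first inversion is figured 6/5/3, conventionally abbreviated 6/5.

6/5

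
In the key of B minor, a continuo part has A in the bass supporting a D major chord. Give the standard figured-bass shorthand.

6/4

A is the fifth of D major, so the chord is in second inversion.
A triad in second inversion is figured 6/4, conventionally abbreviated 6/4.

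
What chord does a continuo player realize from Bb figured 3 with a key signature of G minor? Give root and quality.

The figures 3 indicate a triad in root position.
In root position the bass is the root, so the root is Bb.
The chord tones are Bb, D, F, giving Bb major.

Bb major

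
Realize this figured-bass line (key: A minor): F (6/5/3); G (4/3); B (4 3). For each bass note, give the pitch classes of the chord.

F (6/5/3): F, A, C, D.
G (6/4/3): G, B, C, E.
B (6/4/3): B, D, E, G.

F, A, C, D | G, B, C, E | B, D, E, G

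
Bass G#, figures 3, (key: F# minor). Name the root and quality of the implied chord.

G# diminished

The figures 3 indicate a triad in root position.
In root position the bass is the root, so the root is G#.
The chord tones are G#, B, D, giving G# diminished.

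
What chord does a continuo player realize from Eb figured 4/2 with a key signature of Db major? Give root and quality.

The figures 4/2 indicate a seventh chord in third inversion.
In third inversion the root lies a second above the bass: a second above Eb in Db major is F.
The chord tones are Eb, F, Ab, C, giving F minor seventh.

F minor seventh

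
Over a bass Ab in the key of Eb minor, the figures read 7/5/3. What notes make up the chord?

Ab, Cb, Eb, Gb

A third above Ab in this key is Cb.
A fifth above Ab in this key is Eb.
A seventh above Ab in this key is Gb.
Together with the bass Ab, this spells Ab minor seventh in root position.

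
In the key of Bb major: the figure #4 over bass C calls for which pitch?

F#

Counting 3 letter steps above C lands on F; in Bb major, that letter is F.
The #4 figure raises it a semitone, giving F#.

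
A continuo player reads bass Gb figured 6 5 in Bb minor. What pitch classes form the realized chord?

The written figures 6 5 are shorthand for 6/5/3: the 3 is implied.
A third above Gb in this key is Bb.
A fifth above Gb in this key is Db.
A sixth above Gb in this key is Eb.
Together with the bass Gb, this spells Eb minor seventh in first inversion.

Gb, Bb, Db, Eb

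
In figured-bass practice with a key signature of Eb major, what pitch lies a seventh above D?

Counting 6 letter steps above D lands on C; in Eb major, that letter is C.

C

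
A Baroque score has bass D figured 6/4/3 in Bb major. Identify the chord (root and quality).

G minor seventh

The figures 6/4/3 indicate a seventh chord in second inversion.
In second inversion the root lies a fourth above the bass: a fourth above D in Bb major is G.
The chord tones are D, F, G, Bb, giving G minor seventh.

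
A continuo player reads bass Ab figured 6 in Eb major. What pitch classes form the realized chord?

The written figures 6 are shorthand for 6/3: the 3 is implied.
A third above Ab in this key is C.
A sixth above Ab in this key is F.
Together with the bass Ab, this spells F minor in first inversion.

Ab, C, F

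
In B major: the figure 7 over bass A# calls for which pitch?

Counting 6 letter steps above A# lands on G; in B major, that letter is G#.

G#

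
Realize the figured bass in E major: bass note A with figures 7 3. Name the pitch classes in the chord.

The written figures 7 3 are shorthand for 7/5/3: the 5 is implied.
A third above A in this key is C#.
A fifth above A in this key is E.
A seventh above A in this key is G#.
Together with the bass A, this spells A major seventh in root position.

A, C#, E, G#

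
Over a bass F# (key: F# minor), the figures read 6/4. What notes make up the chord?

F#, B, D

A fourth above F# in this key is B.
A sixth above F# in this key is D.
Together with the bass F#, this spells B minor in second inversion.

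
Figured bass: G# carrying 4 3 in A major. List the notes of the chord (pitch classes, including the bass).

G#, B, C#, E

The written figures 4 3 are shorthand for 6/4/3: the 6 is implied.
A third above G# in this key is B.
A fourth above G# in this key is C#.
A sixth above G# in this key is E.
Together with the bass G#, this spells C# minor seventh in second inversion.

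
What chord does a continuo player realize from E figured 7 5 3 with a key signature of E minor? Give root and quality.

The figures 7 5 3 indicate a seventh chord in root position.
In root position the bass is the root, so the root is E.
The chord tones are E, G, B, D, giving E minor seventh.

E minor seventh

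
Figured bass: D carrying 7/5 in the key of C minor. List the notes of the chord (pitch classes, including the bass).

D, F, Ab, C

The written figures 7/5 are shorthand for 7/5/3: the 3 is implied.
A third above D in this key is F.
A fifth above D in this key is Ab.
A seventh above D in this key is C.
Together with the bass D, this spells D half-diminished seventh in root position.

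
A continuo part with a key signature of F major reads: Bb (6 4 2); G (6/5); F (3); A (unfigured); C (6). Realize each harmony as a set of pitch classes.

Bb, C, E, G | G, Bb, D, E | F, A, C | A, C, E | C, E, A

Bb (6/4/2): Bb, C, E, G.
G (6/5/3): G, Bb, D, E.
F (5/3): F, A, C.
A (5/3): A, C, E.
C (6/3): C, E, A.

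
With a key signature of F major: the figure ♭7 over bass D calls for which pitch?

Counting 6 letter steps above D lands on C; in F major, that letter is C.
The b7 figure lowers it a semitone, giving Cb.

Cb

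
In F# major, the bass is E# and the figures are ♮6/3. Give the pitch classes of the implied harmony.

E#, G#, C

A third above E# in this key is G#.
A sixth above E# in this key is C#, made natural (C) by the ♮ figure.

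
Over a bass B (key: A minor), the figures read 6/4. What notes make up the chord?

A fourth above B in this key is E.
A sixth above B in this key is G.
Together with the bass B, this spells E minor in second inversion.

B, E, G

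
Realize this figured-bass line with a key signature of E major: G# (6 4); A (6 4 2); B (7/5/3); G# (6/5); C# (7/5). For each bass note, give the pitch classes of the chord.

G# (6/4): G#, C#, E.
A (6/4/2): A, B, D#, F#.
B (7/5/3): B, D#, F#, A.
G# (6/5/3): G#, B, D#, E.
C# (7/5/3): C#, E, G#, B.

G#, C#, E | A, B, D#, F# | B, D#, F#, A | G#, B, D#, E | C#, E, G#, B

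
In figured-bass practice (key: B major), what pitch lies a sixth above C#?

Counting 5 letter steps above C# lands on A; in B major, that letter is A#.

A#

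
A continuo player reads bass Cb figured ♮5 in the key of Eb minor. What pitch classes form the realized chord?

Cb, Eb, G

The written figures ♮5 are shorthand for 5/3: the 3 is implied.
A third above Cb in this key is Eb.
A fifth above Cb in this key is Gb, made natural (G) by the ♮ figure.
Together with the bass Cb, this spells Cb augmented in root position.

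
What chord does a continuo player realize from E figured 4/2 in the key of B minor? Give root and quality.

F# minor seventh

The figures 4/2 indicate a seventh chord in third inversion.
In third inversion the root lies a second above the bass: a second above E in B minor is F#.
The chord tones are E, F#, A, C#, giving F# minor seventh.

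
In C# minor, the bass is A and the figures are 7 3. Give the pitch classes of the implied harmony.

A, C#, E, G#

The written figures 7 3 are shorthand for 7/5/3: the 5 is implied.
A third above A in this key is C#.
A fifth above A in this key is E.
A seventh above A in this key is G#.
Together with the bass A, this spells A major seventh in root position.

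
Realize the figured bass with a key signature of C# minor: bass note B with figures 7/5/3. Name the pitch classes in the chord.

A third above B in this key is D#.
A fifth above B in this key is F#.
A seventh above B in this key is A.
Together with the bass B, this spells B dominant seventh in root position.

B, D#, F#, A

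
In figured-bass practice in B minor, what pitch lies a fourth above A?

D

Counting 3 letter steps above A lands on D; in B minor, that letter is D.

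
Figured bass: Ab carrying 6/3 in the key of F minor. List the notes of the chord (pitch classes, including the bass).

A third above Ab in this key is C.
A sixth above Ab in this key is F.
Together with the bass Ab, this spells F minor in first inversion.

Ab, C, F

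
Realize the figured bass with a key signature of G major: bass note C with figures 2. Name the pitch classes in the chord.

The written figures 2 are shorthand for 6/4/2: the 6/4 are implied.
A second above C in this key is D.
A fourth above C in this key is F#.
A sixth above C in this key is A.
Together with the bass C, this spells D dominant seventh in third inversion.

C, D, F#, A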